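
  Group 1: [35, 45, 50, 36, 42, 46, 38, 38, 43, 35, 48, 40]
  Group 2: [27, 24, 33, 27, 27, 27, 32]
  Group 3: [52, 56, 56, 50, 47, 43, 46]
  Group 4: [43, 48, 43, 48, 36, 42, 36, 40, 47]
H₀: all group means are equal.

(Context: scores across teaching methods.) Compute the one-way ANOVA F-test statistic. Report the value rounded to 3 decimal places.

Group means [41.33, 28.14, 50.00, 42.56], grand mean 40.743
SSB = Σnᵢ(x̄ᵢ−x̄)² = 1744.940; SSW = ΣΣ(x−x̄ᵢ)² = 673.746
MSB = 1744.940/3 = 581.6466; MSW = 673.746/31 = 21.7337
F = MSB/MSW = 26.7624
df = (3, 31)

test statistic = 26.762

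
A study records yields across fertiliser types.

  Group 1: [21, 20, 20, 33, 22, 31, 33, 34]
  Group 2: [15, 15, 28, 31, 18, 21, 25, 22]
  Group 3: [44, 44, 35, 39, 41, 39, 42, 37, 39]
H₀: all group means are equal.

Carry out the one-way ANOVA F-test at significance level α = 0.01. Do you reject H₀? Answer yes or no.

reject H₀: yes

Group means [26.75, 21.88, 40.00], grand mean 29.960
SSB = Σnᵢ(x̄ᵢ−x̄)² = 1512.585; SSW = ΣΣ(x−x̄ᵢ)² = 610.375
MSB = 1512.585/2 = 756.2925; MSW = 610.375/22 = 27.7443
F = MSB/MSW = 27.2594
df = (2, 22)
p-value (upper-tail) = 0.00000
At α=0.01: p < α → reject H₀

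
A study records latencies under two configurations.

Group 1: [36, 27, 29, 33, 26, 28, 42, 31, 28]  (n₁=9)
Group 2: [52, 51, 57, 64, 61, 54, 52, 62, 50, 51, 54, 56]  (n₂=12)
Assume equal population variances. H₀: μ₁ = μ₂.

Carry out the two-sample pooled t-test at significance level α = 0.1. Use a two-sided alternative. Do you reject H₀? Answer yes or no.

reject H₀: yes

x̄₁=31.111, s₁=5.159, n₁=9
x̄₂=55.333, s₂=4.735, n₂=12
s_p² = [8·5.159² + 11·4.735²]/19 = 24.1871
SE = √(s_p²·(1/9+1/12)) = 2.1687
t = (31.111−55.333)/2.1687 = -11.1692
df = 19
p-value (two-sided) = 0.00000
At α=0.1: p < α → reject H₀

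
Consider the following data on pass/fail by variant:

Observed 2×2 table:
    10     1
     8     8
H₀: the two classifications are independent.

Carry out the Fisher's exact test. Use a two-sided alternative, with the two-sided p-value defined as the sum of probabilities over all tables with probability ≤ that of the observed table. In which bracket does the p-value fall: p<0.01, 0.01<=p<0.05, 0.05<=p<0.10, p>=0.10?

p-value bracket: 0.01<=p<0.05

Margins: r₁=11, r₂=16, c₁=18, c₂=9, n=27
p_obs = C(11,10)·C(16,8)/C(27,18); sum pmf over tables with pmf ≤ p_obs
p-value (two-sided) = 0.04167
→ bracket: 0.01<=p<0.05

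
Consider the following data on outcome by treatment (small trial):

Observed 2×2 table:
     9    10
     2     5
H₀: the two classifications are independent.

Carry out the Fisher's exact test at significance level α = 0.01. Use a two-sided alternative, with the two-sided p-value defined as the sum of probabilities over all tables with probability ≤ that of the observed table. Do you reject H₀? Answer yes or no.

Margins: r₁=19, r₂=7, c₁=11, c₂=15, n=26
p_obs = C(19,9)·C(7,2)/C(26,11); sum pmf over tables with pmf ≤ p_obs
p-value (two-sided) = 0.65761
At α=0.01: p ≥ α → fail to reject H₀

reject H₀: no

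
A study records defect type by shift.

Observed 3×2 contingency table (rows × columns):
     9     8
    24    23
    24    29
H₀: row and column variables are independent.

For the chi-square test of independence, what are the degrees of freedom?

df = (r−1)(c−1) = (3−1)·(2−1) = 2

degrees of freedom = 2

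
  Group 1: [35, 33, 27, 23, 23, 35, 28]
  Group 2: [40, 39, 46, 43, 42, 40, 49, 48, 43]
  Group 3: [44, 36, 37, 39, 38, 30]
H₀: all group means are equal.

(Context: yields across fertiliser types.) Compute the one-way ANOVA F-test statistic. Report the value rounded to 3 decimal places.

test statistic = 20.243

Group means [29.14, 43.33, 37.33], grand mean 37.182
SSB = Σnᵢ(x̄ᵢ−x̄)² = 793.082; SSW = ΣΣ(x−x̄ᵢ)² = 372.190
MSB = 793.082/2 = 396.5411; MSW = 372.190/19 = 19.5890
F = MSB/MSW = 20.2431
df = (2, 19)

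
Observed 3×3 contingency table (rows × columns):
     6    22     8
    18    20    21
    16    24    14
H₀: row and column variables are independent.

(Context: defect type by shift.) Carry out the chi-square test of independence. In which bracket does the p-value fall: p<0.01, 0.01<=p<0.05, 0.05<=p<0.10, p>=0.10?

p-value bracket: p>=0.10

Row totals [36, 59, 54], col totals [40, 66, 43], n=149
χ² = (6−9.66)²/9.66 + (22−15.95)²/15.95 + (8−10.39)²/10.39 + (18−15.84)²/15.84 + (20−26.13)²/26.13 + (21−17.03)²/17.03 + (16−14.50)²/14.50 + (24−23.92)²/23.92 + (14−15.58)²/15.58 = 7.2160
df = 4
p-value (upper-tail) = 0.12490
→ bracket: p>=0.10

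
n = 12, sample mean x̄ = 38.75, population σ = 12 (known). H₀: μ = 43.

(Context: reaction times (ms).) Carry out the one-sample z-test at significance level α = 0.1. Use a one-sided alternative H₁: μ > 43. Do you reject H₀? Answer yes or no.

reject H₀: no

SE = σ/√n = 12/√12 = 3.4641
z = (x̄−μ₀)/SE = (38.75−43)/3.4641 = -1.2269
p-value (one-sided, H₁ greater) = 0.89006
At α=0.1: p ≥ α → fail to reject H₀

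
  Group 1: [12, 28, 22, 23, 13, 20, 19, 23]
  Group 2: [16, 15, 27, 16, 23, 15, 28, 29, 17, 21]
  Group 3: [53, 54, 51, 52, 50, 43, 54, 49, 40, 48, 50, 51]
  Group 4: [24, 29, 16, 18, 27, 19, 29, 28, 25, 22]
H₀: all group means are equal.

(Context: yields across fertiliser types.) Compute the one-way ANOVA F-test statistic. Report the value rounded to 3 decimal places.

Group means [20.00, 20.70, 49.58, 23.70], grand mean 29.975
SSB = Σnᵢ(x̄ᵢ−x̄)² = 6663.858; SSW = ΣΣ(x−x̄ᵢ)² = 893.117
MSB = 6663.858/3 = 2221.2861; MSW = 893.117/36 = 24.8088
F = MSB/MSW = 89.5362
df = (3, 36)

test statistic = 89.536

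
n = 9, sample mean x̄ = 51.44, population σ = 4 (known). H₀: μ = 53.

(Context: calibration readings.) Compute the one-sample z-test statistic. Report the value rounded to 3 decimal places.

SE = σ/√n = 4/√9 = 1.3333
z = (x̄−μ₀)/SE = (51.44−53)/1.3333 = -1.1700

test statistic = -1.170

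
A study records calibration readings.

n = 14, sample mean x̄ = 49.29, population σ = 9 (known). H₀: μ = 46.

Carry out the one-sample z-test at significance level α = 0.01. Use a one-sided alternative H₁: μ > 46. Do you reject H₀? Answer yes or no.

SE = σ/√n = 9/√14 = 2.4054
z = (x̄−μ₀)/SE = (49.29−46)/2.4054 = 1.3678
p-value (one-sided, H₁ greater) = 0.08569
At α=0.01: p ≥ α → fail to reject H₀

reject H₀: no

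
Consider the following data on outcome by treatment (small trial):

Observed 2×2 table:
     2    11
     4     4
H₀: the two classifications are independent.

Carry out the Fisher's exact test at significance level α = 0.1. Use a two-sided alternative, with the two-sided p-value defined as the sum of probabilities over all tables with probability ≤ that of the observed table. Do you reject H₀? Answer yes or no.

Margins: r₁=13, r₂=8, c₁=6, c₂=15, n=21
p_obs = C(13,2)·C(8,4)/C(21,6); sum pmf over tables with pmf ≤ p_obs
p-value (two-sided) = 0.14617
At α=0.1: p ≥ α → fail to reject H₀

reject H₀: no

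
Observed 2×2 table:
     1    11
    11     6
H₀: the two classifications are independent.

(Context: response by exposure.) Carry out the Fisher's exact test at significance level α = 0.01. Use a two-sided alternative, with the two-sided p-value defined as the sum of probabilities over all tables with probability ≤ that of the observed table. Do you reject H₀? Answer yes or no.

reject H₀: yes

Margins: r₁=12, r₂=17, c₁=12, c₂=17, n=29
p_obs = C(12,1)·C(17,11)/C(29,12); sum pmf over tables with pmf ≤ p_obs
p-value (two-sided) = 0.00316
At α=0.01: p < α → reject H₀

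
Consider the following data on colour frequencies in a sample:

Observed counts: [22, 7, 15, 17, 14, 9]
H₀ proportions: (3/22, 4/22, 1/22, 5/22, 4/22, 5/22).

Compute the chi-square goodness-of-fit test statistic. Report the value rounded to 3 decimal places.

n = 84; E_i = n·p_i = [11.45, 15.27, 3.82, 19.09, 15.27, 19.09]
χ² = (22−11.45)²/11.45 + (7−15.27)²/15.27 + (15−3.82)²/3.82 + (17−19.09)²/19.09 + (14−15.27)²/15.27 + (9−19.09)²/19.09 = 52.6052
df = 5

test statistic = 52.605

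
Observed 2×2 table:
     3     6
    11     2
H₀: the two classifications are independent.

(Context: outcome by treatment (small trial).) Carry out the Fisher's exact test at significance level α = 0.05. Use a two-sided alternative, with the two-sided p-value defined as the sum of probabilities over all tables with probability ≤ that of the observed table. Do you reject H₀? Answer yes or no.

reject H₀: yes

Margins: r₁=9, r₂=13, c₁=14, c₂=8, n=22
p_obs = C(9,3)·C(13,11)/C(22,14); sum pmf over tables with pmf ≤ p_obs
p-value (two-sided) = 0.02601
At α=0.05: p < α → reject H₀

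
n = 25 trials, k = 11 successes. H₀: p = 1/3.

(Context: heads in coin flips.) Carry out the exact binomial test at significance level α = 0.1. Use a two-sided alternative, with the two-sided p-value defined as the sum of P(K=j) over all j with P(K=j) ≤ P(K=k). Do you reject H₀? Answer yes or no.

reject H₀: no

Exact binomial: n=25, k=11, p₀=1/3=0.3333
P(X=j) = C(n,j)·p₀^j·(1−p₀)^(n−j); p = Σ P(X=j) over j with P(X=j) ≤ P(X=11)
p-value (two-sided) = 0.28994
At α=0.1: p ≥ α → fail to reject H₀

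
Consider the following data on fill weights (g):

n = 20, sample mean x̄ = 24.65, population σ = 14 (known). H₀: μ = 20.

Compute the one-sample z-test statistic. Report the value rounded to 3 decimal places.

test statistic = 1.485

SE = σ/√n = 14/√20 = 3.1305
z = (x̄−μ₀)/SE = (24.65−20)/3.1305 = 1.4854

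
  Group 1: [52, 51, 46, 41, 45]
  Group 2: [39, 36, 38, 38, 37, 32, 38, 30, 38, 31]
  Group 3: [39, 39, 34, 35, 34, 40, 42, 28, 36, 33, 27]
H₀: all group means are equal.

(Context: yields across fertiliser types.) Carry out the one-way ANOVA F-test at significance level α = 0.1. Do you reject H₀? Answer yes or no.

Group means [47.00, 35.70, 35.18], grand mean 37.654
SSB = Σnᵢ(x̄ᵢ−x̄)² = 542.148; SSW = ΣΣ(x−x̄ᵢ)² = 409.736
MSB = 542.148/2 = 271.0741; MSW = 409.736/23 = 17.8146
F = MSB/MSW = 15.2164
df = (2, 23)
p-value (upper-tail) = 0.00006
At α=0.1: p < α → reject H₀

reject H₀: yes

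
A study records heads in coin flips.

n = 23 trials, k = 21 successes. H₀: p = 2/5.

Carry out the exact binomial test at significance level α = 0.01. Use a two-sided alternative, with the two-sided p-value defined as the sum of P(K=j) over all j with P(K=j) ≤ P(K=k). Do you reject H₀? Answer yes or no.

Exact binomial: n=23, k=21, p₀=2/5=0.4000
P(X=j) = C(n,j)·p₀^j·(1−p₀)^(n−j); p = Σ P(X=j) over j with P(X=j) ≤ P(X=21)
p-value (two-sided) = 0.00000
At α=0.01: p < α → reject H₀

reject H₀: yes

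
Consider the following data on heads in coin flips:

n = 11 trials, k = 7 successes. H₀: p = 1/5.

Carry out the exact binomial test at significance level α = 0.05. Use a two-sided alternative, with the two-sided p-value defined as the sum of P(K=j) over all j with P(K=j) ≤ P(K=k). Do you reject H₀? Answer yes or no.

Exact binomial: n=11, k=7, p₀=1/5=0.2000
P(X=j) = C(n,j)·p₀^j·(1−p₀)^(n−j); p = Σ P(X=j) over j with P(X=j) ≤ P(X=7)
p-value (two-sided) = 0.00197
At α=0.05: p < α → reject H₀

reject H₀: yes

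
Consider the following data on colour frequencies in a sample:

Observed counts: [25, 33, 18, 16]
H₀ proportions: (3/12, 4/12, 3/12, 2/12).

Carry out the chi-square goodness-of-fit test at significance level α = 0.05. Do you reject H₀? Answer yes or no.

reject H₀: no

n = 92; E_i = n·p_i = [23.00, 30.67, 23.00, 15.33]
χ² = (25−23.00)²/23.00 + (33−30.67)²/30.67 + (18−23.00)²/23.00 + (16−15.33)²/15.33 = 1.4674
df = 3
p-value (upper-tail) = 0.68982
At α=0.05: p ≥ α → fail to reject H₀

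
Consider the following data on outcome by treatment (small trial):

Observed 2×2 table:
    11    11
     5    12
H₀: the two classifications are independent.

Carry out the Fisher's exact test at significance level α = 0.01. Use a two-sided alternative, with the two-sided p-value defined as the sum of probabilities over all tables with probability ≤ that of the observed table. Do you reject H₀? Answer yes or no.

Margins: r₁=22, r₂=17, c₁=16, c₂=23, n=39
p_obs = C(22,11)·C(17,5)/C(39,16); sum pmf over tables with pmf ≤ p_obs
p-value (two-sided) = 0.32513
At α=0.01: p ≥ α → fail to reject H₀

reject H₀: no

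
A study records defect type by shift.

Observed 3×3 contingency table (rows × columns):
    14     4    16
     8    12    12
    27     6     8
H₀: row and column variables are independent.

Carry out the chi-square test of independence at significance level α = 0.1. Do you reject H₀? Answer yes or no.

Row totals [34, 32, 41], col totals [49, 22, 36], n=107
χ² = (14−15.57)²/15.57 + (4−6.99)²/6.99 + (16−11.44)²/11.44 + (8−14.65)²/14.65 + (12−6.58)²/6.58 + (12−10.77)²/10.77 + (27−18.78)²/18.78 + (6−8.43)²/8.43 + (8−13.79)²/13.79 = 17.6217
df = 4
p-value (upper-tail) = 0.00146
At α=0.1: p < α → reject H₀

reject H₀: yes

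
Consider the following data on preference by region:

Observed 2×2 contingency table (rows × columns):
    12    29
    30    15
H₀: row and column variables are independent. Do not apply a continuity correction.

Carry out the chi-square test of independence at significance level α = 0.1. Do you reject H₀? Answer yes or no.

reject H₀: yes

Row totals [41, 45], col totals [42, 44], n=86
χ² = (12−20.02)²/20.02 + (29−20.98)²/20.98 + (30−21.98)²/21.98 + (15−23.02)²/23.02 = 12.0088
df = 1
p-value (upper-tail) = 0.00053
At α=0.1: p < α → reject H₀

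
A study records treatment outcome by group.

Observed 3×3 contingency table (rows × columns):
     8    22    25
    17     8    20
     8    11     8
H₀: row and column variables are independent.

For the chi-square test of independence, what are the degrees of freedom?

degrees of freedom = 4

df = (r−1)(c−1) = (3−1)·(3−1) = 4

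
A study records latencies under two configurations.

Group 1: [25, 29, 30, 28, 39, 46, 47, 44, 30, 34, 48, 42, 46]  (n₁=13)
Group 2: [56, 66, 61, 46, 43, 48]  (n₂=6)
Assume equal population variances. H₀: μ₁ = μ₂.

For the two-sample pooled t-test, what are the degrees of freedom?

degrees of freedom = 17

df = n₁ + n₂ − 2 = 13 + 6 − 2 = 17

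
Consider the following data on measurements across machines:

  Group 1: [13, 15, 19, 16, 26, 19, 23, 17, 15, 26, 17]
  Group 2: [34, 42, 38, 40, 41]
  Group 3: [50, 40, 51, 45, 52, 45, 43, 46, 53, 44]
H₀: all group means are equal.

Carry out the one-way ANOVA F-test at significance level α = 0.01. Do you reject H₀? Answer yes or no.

Group means [18.73, 39.00, 46.90], grand mean 33.462
SSB = Σnᵢ(x̄ᵢ−x̄)² = 4347.380; SSW = ΣΣ(x−x̄ᵢ)² = 407.082
MSB = 4347.380/2 = 2173.6899; MSW = 407.082/23 = 17.6992
F = MSB/MSW = 122.8128
df = (2, 23)
p-value (upper-tail) = 0.00000
At α=0.01: p < α → reject H₀

reject H₀: yes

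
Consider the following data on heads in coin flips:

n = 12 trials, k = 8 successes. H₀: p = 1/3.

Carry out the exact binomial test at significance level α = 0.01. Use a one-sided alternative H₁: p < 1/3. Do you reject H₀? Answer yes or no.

Exact binomial: n=12, k=8, p₀=1/3=0.3333
P(X≤8) from Σ C(n,i)·p₀^i·(1−p₀)^(n−i)
p-value (one-sided, H₁ less) = 0.99614
At α=0.01: p ≥ α → fail to reject H₀

reject H₀: no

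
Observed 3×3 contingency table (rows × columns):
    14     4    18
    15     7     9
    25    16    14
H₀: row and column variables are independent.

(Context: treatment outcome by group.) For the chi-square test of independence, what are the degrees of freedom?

degrees of freedom = 4

df = (r−1)(c−1) = (3−1)·(3−1) = 4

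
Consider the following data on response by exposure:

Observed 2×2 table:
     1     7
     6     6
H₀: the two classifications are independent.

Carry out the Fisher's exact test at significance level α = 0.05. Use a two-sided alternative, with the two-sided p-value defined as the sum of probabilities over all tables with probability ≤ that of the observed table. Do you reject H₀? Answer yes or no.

reject H₀: no

Margins: r₁=8, r₂=12, c₁=7, c₂=13, n=20
p_obs = C(8,1)·C(12,6)/C(20,7); sum pmf over tables with pmf ≤ p_obs
p-value (two-sided) = 0.15769
At α=0.05: p ≥ α → fail to reject H₀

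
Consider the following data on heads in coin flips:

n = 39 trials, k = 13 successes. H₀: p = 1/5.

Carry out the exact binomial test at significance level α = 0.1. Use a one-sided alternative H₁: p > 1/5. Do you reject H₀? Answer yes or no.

Exact binomial: n=39, k=13, p₀=1/5=0.2000
P(X≥13) from Σ C(n,i)·p₀^i·(1−p₀)^(n−i)
p-value (one-sided, H₁ greater) = 0.03550
At α=0.1: p < α → reject H₀

reject H₀: yes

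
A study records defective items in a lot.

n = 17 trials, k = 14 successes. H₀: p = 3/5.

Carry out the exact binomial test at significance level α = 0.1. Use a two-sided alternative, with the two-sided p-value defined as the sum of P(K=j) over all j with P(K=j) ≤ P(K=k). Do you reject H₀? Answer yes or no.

Exact binomial: n=17, k=14, p₀=3/5=0.6000
P(X=j) = C(n,j)·p₀^j·(1−p₀)^(n−j); p = Σ P(X=j) over j with P(X=j) ≤ P(X=14)
p-value (two-sided) = 0.08124
At α=0.1: p < α → reject H₀

reject H₀: yes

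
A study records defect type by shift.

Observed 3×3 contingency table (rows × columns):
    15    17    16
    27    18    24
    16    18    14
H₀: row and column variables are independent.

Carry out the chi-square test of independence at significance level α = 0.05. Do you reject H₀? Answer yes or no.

Row totals [48, 69, 48], col totals [58, 53, 54], n=165
χ² = (15−16.87)²/16.87 + (17−15.42)²/15.42 + (16−15.71)²/15.71 + (27−24.25)²/24.25 + (18−22.16)²/22.16 + (24−22.58)²/22.58 + (16−16.87)²/16.87 + (18−15.42)²/15.42 + (14−15.71)²/15.71 = 2.2210
df = 4
p-value (upper-tail) = 0.69519
At α=0.05: p ≥ α → fail to reject H₀

reject H₀: no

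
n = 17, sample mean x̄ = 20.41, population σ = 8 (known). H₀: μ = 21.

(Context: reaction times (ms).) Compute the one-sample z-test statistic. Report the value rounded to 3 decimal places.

test statistic = -0.304

SE = σ/√n = 8/√17 = 1.9403
z = (x̄−μ₀)/SE = (20.41−21)/1.9403 = -0.3041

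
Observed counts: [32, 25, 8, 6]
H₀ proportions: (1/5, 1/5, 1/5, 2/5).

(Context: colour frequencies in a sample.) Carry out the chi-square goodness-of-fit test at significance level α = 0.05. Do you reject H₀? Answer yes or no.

reject H₀: yes

n = 71; E_i = n·p_i = [14.20, 14.20, 14.20, 28.40]
χ² = (32−14.20)²/14.20 + (25−14.20)²/14.20 + (8−14.20)²/14.20 + (6−28.40)²/28.40 = 50.9014
df = 3
p-value (upper-tail) = 0.00000
At α=0.05: p < α → reject H₀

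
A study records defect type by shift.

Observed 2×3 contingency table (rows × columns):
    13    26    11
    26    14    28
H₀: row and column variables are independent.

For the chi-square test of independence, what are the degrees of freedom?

degrees of freedom = 2

df = (r−1)(c−1) = (2−1)·(3−1) = 2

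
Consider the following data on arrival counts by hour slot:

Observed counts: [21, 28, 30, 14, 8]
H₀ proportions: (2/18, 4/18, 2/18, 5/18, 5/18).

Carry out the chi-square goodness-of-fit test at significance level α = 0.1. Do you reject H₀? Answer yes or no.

reject H₀: yes

n = 101; E_i = n·p_i = [11.22, 22.44, 11.22, 28.06, 28.06]
χ² = (21−11.22)²/11.22 + (28−22.44)²/22.44 + (30−11.22)²/11.22 + (14−28.06)²/28.06 + (8−28.06)²/28.06 = 62.6931
df = 4
p-value (upper-tail) = 0.00000
At α=0.1: p < α → reject H₀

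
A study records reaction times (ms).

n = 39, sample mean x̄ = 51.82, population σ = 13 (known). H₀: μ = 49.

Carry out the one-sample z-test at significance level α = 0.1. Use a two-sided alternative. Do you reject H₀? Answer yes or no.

reject H₀: no

SE = σ/√n = 13/√39 = 2.0817
z = (x̄−μ₀)/SE = (51.82−49)/2.0817 = 1.3547
p-value (two-sided) = 0.17552
At α=0.1: p ≥ α → fail to reject H₀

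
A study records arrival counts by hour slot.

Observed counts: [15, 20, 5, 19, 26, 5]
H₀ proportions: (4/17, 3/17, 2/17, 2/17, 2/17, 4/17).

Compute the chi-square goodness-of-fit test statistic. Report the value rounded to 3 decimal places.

test statistic = 47.291

n = 90; E_i = n·p_i = [21.18, 15.88, 10.59, 10.59, 10.59, 21.18]
χ² = (15−21.18)²/21.18 + (20−15.88)²/15.88 + (5−10.59)²/10.59 + (19−10.59)²/10.59 + (26−10.59)²/10.59 + (5−21.18)²/21.18 = 47.2907
df = 5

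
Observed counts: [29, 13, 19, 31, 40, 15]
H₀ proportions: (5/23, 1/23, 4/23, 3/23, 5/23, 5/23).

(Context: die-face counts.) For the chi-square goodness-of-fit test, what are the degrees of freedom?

degrees of freedom = 5

df = k − 1 = 6 − 1 = 5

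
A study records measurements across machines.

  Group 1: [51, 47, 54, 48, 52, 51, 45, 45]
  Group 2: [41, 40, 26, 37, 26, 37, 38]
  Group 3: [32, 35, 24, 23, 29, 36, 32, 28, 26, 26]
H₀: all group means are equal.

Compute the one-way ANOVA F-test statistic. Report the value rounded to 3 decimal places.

Group means [49.12, 35.00, 29.10], grand mean 37.160
SSB = Σnᵢ(x̄ᵢ−x̄)² = 1827.585; SSW = ΣΣ(x−x̄ᵢ)² = 501.775
MSB = 1827.585/2 = 913.7925; MSW = 501.775/22 = 22.8080
F = MSB/MSW = 40.0646
df = (2, 22)

test statistic = 40.065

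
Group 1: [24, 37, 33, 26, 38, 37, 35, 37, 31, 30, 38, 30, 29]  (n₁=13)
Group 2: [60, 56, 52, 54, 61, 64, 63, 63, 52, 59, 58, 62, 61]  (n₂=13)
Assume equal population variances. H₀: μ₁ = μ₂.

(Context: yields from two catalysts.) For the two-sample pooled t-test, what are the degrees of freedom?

df = n₁ + n₂ − 2 = 13 + 13 − 2 = 24

degrees of freedom = 24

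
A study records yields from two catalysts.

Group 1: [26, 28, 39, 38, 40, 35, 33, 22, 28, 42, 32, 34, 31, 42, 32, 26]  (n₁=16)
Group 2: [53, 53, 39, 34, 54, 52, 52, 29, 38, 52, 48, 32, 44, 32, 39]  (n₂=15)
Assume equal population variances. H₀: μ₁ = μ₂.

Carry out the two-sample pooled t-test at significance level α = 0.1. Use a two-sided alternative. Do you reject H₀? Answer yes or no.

reject H₀: yes

x̄₁=33.000, s₁=6.066, n₁=16
x̄₂=43.400, s₂=9.117, n₂=15
s_p² = [15·6.066² + 14·9.117²]/29 = 59.1586
SE = √(s_p²·(1/16+1/15)) = 2.7643
t = (33.000−43.400)/2.7643 = -3.7623
df = 29
p-value (two-sided) = 0.00076
At α=0.1: p < α → reject H₀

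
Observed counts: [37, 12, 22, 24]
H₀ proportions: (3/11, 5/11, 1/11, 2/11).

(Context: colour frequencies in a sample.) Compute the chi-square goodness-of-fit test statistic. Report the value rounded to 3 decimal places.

n = 95; E_i = n·p_i = [25.91, 43.18, 8.64, 17.27]
χ² = (37−25.91)²/25.91 + (12−43.18)²/43.18 + (22−8.64)²/8.64 + (24−17.27)²/17.27 = 50.5628
df = 3

test statistic = 50.563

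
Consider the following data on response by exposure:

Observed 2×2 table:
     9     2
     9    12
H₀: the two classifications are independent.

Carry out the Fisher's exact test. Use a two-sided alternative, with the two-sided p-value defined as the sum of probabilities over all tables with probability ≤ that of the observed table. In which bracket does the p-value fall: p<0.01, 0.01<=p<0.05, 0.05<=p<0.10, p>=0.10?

p-value bracket: 0.05<=p<0.10

Margins: r₁=11, r₂=21, c₁=18, c₂=14, n=32
p_obs = C(11,9)·C(21,9)/C(32,18); sum pmf over tables with pmf ≤ p_obs
p-value (two-sided) = 0.06079
→ bracket: 0.05<=p<0.10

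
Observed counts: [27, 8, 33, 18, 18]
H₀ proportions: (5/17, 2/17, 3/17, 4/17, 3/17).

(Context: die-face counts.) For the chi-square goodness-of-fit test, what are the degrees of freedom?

df = k − 1 = 5 − 1 = 4

degrees of freedom = 4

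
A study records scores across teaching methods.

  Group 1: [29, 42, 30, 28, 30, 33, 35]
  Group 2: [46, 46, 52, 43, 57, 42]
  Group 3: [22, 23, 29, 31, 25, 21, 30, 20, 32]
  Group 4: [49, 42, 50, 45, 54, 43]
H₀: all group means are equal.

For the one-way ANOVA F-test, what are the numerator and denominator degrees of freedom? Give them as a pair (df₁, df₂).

degrees of freedom = [3, 24]

k = 4 groups, N = 28 total
df = (k−1, N−k) = (4−1, 28−4) = (3, 24)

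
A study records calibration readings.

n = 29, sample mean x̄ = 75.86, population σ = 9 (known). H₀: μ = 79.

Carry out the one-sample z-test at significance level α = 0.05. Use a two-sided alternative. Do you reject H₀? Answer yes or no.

SE = σ/√n = 9/√29 = 1.6713
z = (x̄−μ₀)/SE = (75.86−79)/1.6713 = -1.8788
p-value (two-sided) = 0.06027
At α=0.05: p ≥ α → fail to reject H₀

reject H₀: no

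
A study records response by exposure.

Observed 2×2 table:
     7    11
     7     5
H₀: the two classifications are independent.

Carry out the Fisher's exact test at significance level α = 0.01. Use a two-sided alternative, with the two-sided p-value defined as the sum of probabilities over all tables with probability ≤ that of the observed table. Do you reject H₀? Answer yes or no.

reject H₀: no

Margins: r₁=18, r₂=12, c₁=14, c₂=16, n=30
p_obs = C(18,7)·C(12,7)/C(30,14); sum pmf over tables with pmf ≤ p_obs
p-value (two-sided) = 0.45717
At α=0.01: p ≥ α → fail to reject H₀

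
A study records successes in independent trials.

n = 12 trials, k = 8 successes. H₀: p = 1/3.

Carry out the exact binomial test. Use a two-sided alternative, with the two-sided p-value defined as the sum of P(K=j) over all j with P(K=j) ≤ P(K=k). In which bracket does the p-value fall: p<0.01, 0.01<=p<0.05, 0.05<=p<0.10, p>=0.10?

p-value bracket: 0.01<=p<0.05

Exact binomial: n=12, k=8, p₀=1/3=0.3333
P(X=j) = C(n,j)·p₀^j·(1−p₀)^(n−j); p = Σ P(X=j) over j with P(X=j) ≤ P(X=8)
p-value (two-sided) = 0.02647
→ bracket: 0.01<=p<0.05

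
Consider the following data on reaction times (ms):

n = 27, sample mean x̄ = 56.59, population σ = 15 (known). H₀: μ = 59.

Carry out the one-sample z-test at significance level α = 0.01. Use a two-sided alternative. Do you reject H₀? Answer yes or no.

SE = σ/√n = 15/√27 = 2.8868
z = (x̄−μ₀)/SE = (56.59−59)/2.8868 = -0.8348
p-value (two-sided) = 0.40380
At α=0.01: p ≥ α → fail to reject H₀

reject H₀: no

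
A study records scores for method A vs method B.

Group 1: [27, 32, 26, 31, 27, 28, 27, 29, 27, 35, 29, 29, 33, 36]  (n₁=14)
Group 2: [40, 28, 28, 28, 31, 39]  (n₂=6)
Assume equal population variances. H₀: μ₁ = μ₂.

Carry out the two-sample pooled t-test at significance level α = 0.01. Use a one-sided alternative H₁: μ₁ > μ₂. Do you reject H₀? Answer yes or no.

x̄₁=29.714, s₁=3.197, n₁=14
x̄₂=32.333, s₂=5.680, n₂=6
s_p² = [13·3.197² + 5·5.680²]/18 = 16.3439
SE = √(s_p²·(1/14+1/6)) = 1.9727
t = (29.714−32.333)/1.9727 = -1.3277
df = 18
p-value (one-sided, H₁ greater) = 0.89956
At α=0.01: p ≥ α → fail to reject H₀

reject H₀: no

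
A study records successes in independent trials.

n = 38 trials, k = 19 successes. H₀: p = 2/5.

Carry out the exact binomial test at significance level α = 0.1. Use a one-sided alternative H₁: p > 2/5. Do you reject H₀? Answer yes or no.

Exact binomial: n=38, k=19, p₀=2/5=0.4000
P(X≥19) from Σ C(n,i)·p₀^i·(1−p₀)^(n−i)
p-value (one-sided, H₁ greater) = 0.13758
At α=0.1: p ≥ α → fail to reject H₀

reject H₀: no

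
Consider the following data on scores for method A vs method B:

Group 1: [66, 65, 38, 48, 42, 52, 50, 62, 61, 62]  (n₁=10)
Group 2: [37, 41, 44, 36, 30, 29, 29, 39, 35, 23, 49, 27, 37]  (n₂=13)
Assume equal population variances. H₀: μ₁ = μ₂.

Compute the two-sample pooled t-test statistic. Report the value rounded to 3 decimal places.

test statistic = 5.425

x̄₁=54.600, s₁=9.969, n₁=10
x̄₂=35.077, s₂=7.320, n₂=13
s_p² = [9·9.969² + 12·7.320²]/21 = 73.2059
SE = √(s_p²·(1/10+1/13)) = 3.5989
t = (54.600−35.077)/3.5989 = 5.4248
df = 21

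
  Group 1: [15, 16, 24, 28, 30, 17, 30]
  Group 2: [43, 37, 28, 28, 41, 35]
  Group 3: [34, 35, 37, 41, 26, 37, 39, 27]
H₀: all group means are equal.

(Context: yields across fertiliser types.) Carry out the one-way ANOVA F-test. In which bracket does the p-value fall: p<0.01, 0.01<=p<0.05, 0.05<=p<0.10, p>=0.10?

Group means [22.86, 35.33, 34.50], grand mean 30.857
SSB = Σnᵢ(x̄ᵢ−x̄)² = 674.381; SSW = ΣΣ(x−x̄ᵢ)² = 678.190
MSB = 674.381/2 = 337.1905; MSW = 678.190/18 = 37.6772
F = MSB/MSW = 8.9494
df = (2, 18)
p-value (upper-tail) = 0.00200
→ bracket: p<0.01

p-value bracket: p<0.01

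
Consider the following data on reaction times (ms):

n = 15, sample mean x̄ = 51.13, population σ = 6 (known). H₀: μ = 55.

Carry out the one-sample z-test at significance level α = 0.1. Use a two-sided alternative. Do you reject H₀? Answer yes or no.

SE = σ/√n = 6/√15 = 1.5492
z = (x̄−μ₀)/SE = (51.13−55)/1.5492 = -2.4981
p-value (two-sided) = 0.01249
At α=0.1: p < α → reject H₀

reject H₀: yes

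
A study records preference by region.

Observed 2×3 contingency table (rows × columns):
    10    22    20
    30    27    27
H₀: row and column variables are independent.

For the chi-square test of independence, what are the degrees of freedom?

degrees of freedom = 2

df = (r−1)(c−1) = (2−1)·(3−1) = 2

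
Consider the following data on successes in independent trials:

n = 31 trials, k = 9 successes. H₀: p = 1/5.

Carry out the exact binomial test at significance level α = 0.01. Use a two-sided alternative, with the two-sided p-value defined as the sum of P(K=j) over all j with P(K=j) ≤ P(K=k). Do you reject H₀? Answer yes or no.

reject H₀: no

Exact binomial: n=31, k=9, p₀=1/5=0.2000
P(X=j) = C(n,j)·p₀^j·(1−p₀)^(n−j); p = Σ P(X=j) over j with P(X=j) ≤ P(X=9)
p-value (two-sided) = 0.25777
At α=0.01: p ≥ α → fail to reject H₀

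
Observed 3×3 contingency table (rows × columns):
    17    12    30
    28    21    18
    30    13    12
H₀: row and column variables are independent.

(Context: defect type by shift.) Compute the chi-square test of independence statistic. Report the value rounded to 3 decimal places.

Row totals [59, 67, 55], col totals [75, 46, 60], n=181
χ² = (17−24.45)²/24.45 + (12−14.99)²/14.99 + (30−19.56)²/19.56 + (28−27.76)²/27.76 + (21−17.03)²/17.03 + (18−22.21)²/22.21 + (30−22.79)²/22.79 + (13−13.98)²/13.98 + (12−18.23)²/18.23 = 14.6481
df = 4

test statistic = 14.648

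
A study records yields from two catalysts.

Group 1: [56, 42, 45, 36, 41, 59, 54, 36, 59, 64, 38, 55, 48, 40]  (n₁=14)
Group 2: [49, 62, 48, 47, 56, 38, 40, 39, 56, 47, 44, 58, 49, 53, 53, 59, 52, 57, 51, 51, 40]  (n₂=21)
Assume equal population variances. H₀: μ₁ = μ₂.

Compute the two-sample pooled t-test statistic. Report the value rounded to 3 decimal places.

test statistic = -0.675

x̄₁=48.071, s₁=9.579, n₁=14
x̄₂=49.952, s₂=6.924, n₂=21
s_p² = [13·9.579² + 20·6.924²]/33 = 65.2085
SE = √(s_p²·(1/14+1/21)) = 2.7862
t = (48.071−49.952)/2.7862 = -0.6751
df = 33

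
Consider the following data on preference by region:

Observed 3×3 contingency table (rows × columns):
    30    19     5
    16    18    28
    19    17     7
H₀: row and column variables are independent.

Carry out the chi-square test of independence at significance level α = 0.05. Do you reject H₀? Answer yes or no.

reject H₀: yes

Row totals [54, 62, 43], col totals [65, 54, 40], n=159
χ² = (30−22.08)²/22.08 + (19−18.34)²/18.34 + (5−13.58)²/13.58 + (16−25.35)²/25.35 + (18−21.06)²/21.06 + (28−15.60)²/15.60 + (19−17.58)²/17.58 + (17−14.60)²/14.60 + (7−10.82)²/10.82 = 23.9009
df = 4
p-value (upper-tail) = 0.00008
At α=0.05: p < α → reject H₀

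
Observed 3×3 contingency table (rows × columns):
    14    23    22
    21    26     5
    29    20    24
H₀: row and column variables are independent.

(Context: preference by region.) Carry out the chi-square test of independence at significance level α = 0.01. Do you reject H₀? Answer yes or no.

Row totals [59, 52, 73], col totals [64, 69, 51], n=184
χ² = (14−20.52)²/20.52 + (23−22.12)²/22.12 + (22−16.35)²/16.35 + (21−18.09)²/18.09 + (26−19.50)²/19.50 + (5−14.41)²/14.41 + (29−25.39)²/25.39 + (20−27.38)²/27.38 + (24−20.23)²/20.23 = 16.0412
df = 4
p-value (upper-tail) = 0.00296
At α=0.01: p < α → reject H₀

reject H₀: yes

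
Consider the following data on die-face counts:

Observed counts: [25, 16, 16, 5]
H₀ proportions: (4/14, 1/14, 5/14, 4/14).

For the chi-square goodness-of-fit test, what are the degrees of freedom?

df = k − 1 = 4 − 1 = 3

degrees of freedom = 3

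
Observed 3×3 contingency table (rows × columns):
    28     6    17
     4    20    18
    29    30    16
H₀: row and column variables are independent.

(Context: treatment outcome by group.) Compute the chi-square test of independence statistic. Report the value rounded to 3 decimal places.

test statistic = 28.281

Row totals [51, 42, 75], col totals [61, 56, 51], n=168
χ² = (28−18.52)²/18.52 + (6−17.00)²/17.00 + (17−15.48)²/15.48 + (4−15.25)²/15.25 + (20−14.00)²/14.00 + (18−12.75)²/12.75 + (29−27.23)²/27.23 + (30−25.00)²/25.00 + (16−22.77)²/22.77 = 28.2807
df = 4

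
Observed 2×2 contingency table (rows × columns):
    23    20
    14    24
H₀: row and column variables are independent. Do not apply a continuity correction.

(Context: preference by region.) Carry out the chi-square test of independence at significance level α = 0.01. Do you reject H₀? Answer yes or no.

Row totals [43, 38], col totals [37, 44], n=81
χ² = (23−19.64)²/19.64 + (20−23.36)²/23.36 + (14−17.36)²/17.36 + (24−20.64)²/20.64 = 2.2528
df = 1
p-value (upper-tail) = 0.13338
At α=0.01: p ≥ α → fail to reject H₀

reject H₀: no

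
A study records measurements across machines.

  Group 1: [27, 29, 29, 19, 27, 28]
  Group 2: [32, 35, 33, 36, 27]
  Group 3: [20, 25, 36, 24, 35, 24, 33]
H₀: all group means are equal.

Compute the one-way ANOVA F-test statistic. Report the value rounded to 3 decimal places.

test statistic = 2.206

Group means [26.50, 32.60, 28.14], grand mean 28.833
SSB = Σnᵢ(x̄ᵢ−x̄)² = 106.943; SSW = ΣΣ(x−x̄ᵢ)² = 363.557
MSB = 106.943/2 = 53.4714; MSW = 363.557/15 = 24.2371
F = MSB/MSW = 2.2062
df = (2, 15)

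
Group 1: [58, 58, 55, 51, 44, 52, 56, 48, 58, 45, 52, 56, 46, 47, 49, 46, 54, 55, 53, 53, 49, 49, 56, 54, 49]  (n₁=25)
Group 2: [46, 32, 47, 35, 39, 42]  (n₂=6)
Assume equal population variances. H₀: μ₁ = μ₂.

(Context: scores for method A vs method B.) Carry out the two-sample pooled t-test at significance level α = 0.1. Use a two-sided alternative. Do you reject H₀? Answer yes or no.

x̄₁=51.720, s₁=4.306, n₁=25
x̄₂=40.167, s₂=5.981, n₂=6
s_p² = [24·4.306² + 5·5.981²]/29 = 21.5129
SE = √(s_p²·(1/25+1/6)) = 2.1086
t = (51.720−40.167)/2.1086 = 5.4793
df = 29
p-value (two-sided) = 0.00001
At α=0.1: p < α → reject H₀

reject H₀: yes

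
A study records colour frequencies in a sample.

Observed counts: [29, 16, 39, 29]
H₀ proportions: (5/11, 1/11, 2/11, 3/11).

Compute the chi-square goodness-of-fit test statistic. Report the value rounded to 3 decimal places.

test statistic = 29.614

n = 113; E_i = n·p_i = [51.36, 10.27, 20.55, 30.82]
χ² = (29−51.36)²/51.36 + (16−10.27)²/10.27 + (39−20.55)²/20.55 + (29−30.82)²/30.82 = 29.6139
df = 3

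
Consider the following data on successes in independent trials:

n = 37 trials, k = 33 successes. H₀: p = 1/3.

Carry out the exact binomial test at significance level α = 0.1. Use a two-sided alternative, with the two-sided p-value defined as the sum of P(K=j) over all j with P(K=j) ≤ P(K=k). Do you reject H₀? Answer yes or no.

Exact binomial: n=37, k=33, p₀=1/3=0.3333
P(X=j) = C(n,j)·p₀^j·(1−p₀)^(n−j); p = Σ P(X=j) over j with P(X=j) ≤ P(X=33)
p-value (two-sided) = 0.00000
At α=0.1: p < α → reject H₀

reject H₀: yes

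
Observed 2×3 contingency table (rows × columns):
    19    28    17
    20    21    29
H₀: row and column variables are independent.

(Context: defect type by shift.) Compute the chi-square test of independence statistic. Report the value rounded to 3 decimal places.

test statistic = 3.895

Row totals [64, 70], col totals [39, 49, 46], n=134
χ² = (19−18.63)²/18.63 + (28−23.40)²/23.40 + (17−21.97)²/21.97 + (20−20.37)²/20.37 + (21−25.60)²/25.60 + (29−24.03)²/24.03 = 3.8952
df = 2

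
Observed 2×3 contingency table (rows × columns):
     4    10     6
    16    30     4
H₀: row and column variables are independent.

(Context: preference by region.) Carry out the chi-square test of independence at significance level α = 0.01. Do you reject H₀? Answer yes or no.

Row totals [20, 50], col totals [20, 40, 10], n=70
χ² = (4−5.71)²/5.71 + (10−11.43)²/11.43 + (6−2.86)²/2.86 + (16−14.29)²/14.29 + (30−28.57)²/28.57 + (4−7.14)²/7.14 = 5.8100
df = 2
p-value (upper-tail) = 0.05475
At α=0.01: p ≥ α → fail to reject H₀

reject H₀: no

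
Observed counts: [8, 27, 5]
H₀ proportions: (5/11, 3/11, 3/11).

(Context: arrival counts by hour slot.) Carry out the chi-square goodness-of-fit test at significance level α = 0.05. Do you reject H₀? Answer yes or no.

n = 40; E_i = n·p_i = [18.18, 10.91, 10.91]
χ² = (8−18.18)²/18.18 + (27−10.91)²/10.91 + (5−10.91)²/10.91 = 32.6367
df = 2
p-value (upper-tail) = 0.00000
At α=0.05: p < α → reject H₀

reject H₀: yes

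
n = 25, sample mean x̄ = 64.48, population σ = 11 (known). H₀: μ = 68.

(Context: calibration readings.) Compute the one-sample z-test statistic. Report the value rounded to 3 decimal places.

SE = σ/√n = 11/√25 = 2.2000
z = (x̄−μ₀)/SE = (64.48−68)/2.2000 = -1.6000

test statistic = -1.600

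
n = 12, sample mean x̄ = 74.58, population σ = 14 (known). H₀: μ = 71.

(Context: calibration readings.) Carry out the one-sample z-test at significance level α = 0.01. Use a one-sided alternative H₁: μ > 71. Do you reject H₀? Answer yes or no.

reject H₀: no

SE = σ/√n = 14/√12 = 4.0415
z = (x̄−μ₀)/SE = (74.58−71)/4.0415 = 0.8858
p-value (one-sided, H₁ greater) = 0.18786
At α=0.01: p ≥ α → fail to reject H₀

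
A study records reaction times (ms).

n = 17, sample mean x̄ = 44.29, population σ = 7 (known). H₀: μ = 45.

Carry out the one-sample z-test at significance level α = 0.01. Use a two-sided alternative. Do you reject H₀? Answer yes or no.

reject H₀: no

SE = σ/√n = 7/√17 = 1.6977
z = (x̄−μ₀)/SE = (44.29−45)/1.6977 = -0.4182
p-value (two-sided) = 0.67580
At α=0.01: p ≥ α → fail to reject H₀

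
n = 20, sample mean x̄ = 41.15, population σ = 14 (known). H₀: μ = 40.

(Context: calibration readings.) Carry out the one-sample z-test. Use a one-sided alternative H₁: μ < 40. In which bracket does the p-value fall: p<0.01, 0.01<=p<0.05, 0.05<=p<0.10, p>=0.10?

p-value bracket: p>=0.10

SE = σ/√n = 14/√20 = 3.1305
z = (x̄−μ₀)/SE = (41.15−40)/3.1305 = 0.3674
p-value (one-sided, H₁ less) = 0.64332
→ bracket: p>=0.10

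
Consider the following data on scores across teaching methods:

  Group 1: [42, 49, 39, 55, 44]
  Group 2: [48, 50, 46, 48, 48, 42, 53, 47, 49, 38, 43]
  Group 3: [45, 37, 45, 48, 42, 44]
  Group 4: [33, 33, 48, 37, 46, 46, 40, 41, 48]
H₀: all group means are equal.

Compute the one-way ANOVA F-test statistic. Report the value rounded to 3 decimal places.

Group means [45.80, 46.55, 43.50, 41.33], grand mean 44.323
SSB = Σnᵢ(x̄ᵢ−x̄)² = 149.747; SSW = ΣΣ(x−x̄ᵢ)² = 693.027
MSB = 149.747/3 = 49.9156; MSW = 693.027/27 = 25.6677
F = MSB/MSW = 1.9447
df = (3, 27)

test statistic = 1.945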